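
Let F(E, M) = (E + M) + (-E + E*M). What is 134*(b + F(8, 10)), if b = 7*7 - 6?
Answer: 17822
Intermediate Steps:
F(E, M) = M + E*M
b = 43 (b = 49 - 6 = 43)
134*(b + F(8, 10)) = 134*(43 + 10*(1 + 8)) = 134*(43 + 10*9) = 134*(43 + 90) = 134*133 = 17822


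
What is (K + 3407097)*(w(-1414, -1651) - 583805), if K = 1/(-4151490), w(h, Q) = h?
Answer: -2759215729909245617/1383830 ≈ -1.9939e+12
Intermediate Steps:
K = -1/4151490 ≈ -2.4088e-7
(K + 3407097)*(w(-1414, -1651) - 583805) = (-1/4151490 + 3407097)*(-1414 - 583805) = (14144529124529/4151490)*(-585219) = -2759215729909245617/1383830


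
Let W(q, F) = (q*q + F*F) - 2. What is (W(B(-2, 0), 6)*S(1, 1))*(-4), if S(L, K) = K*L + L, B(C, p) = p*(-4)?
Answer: -272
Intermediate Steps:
B(C, p) = -4*p
S(L, K) = L + K*L
W(q, F) = -2 + F² + q² (W(q, F) = (q² + F²) - 2 = (F² + q²) - 2 = -2 + F² + q²)
(W(B(-2, 0), 6)*S(1, 1))*(-4) = ((-2 + 6² + (-4*0)²)*(1*(1 + 1)))*(-4) = ((-2 + 36 + 0²)*(1*2))*(-4) = ((-2 + 36 + 0)*2)*(-4) = (34*2)*(-4) = 68*(-4) = -272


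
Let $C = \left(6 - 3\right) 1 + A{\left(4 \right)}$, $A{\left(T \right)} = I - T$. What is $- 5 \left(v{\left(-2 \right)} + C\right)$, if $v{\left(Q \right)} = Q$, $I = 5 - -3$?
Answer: $-25$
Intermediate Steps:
$I = 8$ ($I = 5 + 3 = 8$)
$A{\left(T \right)} = 8 - T$
$C = 7$ ($C = \left(6 - 3\right) 1 + \left(8 - 4\right) = 3 \cdot 1 + 4 = 3 + 4 = 7$)
$- 5 \left(v{\left(-2 \right)} + C\right) = - 5 \left(-2 + 7\right) = \left(-5\right) 5 = -25$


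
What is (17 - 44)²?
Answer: 729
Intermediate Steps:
(17 - 44)² = (-27)² = 729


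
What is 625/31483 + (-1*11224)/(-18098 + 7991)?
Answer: 359682067/318198681 ≈ 1.1304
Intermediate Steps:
625/31483 + (-1*11224)/(-18098 + 7991) = 625*(1/31483) - 11224/(-10107) = 625/31483 - 11224*(-1/10107) = 625/31483 + 11224/10107 = 359682067/318198681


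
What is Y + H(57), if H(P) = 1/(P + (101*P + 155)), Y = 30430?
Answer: 181636671/5969 ≈ 30430.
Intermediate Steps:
H(P) = 1/(155 + 102*P) (H(P) = 1/(P + (155 + 101*P)) = 1/(155 + 102*P))
Y + H(57) = 30430 + 1/(155 + 102*57) = 30430 + 1/(155 + 5814) = 30430 + 1/5969 = 181636671/5969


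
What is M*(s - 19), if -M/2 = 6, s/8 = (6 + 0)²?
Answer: -3228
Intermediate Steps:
s = 288 (s = 8*(6 + 0)² = 8*6² = 8*36 = 288)
M = -12 (M = -2*6 = -12)
M*(s - 19) = -12*(288 - 19) = -12*269 = -3228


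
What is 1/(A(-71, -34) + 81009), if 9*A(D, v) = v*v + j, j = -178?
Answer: 3/243353 ≈ 1.2328e-5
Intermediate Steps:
A(D, v) = -178/9 + v**2/9 (A(D, v) = (v*v - 178)/9 = (v**2 - 178)/9 = (-178 + v**2)/9 = -178/9 + v**2/9)
1/(A(-71, -34) + 81009) = 1/((-178/9 + (1/9)*(-34)**2) + 81009) = 1/((-178/9 + (1/9)*1156) + 81009) = 1/((-178/9 + 1156/9) + 81009) = 1/(326/3 + 81009) = 1/(243353/3) = 3/243353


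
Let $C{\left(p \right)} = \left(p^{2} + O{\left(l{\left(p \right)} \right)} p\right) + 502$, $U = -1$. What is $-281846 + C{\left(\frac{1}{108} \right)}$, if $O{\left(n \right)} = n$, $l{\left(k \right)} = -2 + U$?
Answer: $- \frac{3281596739}{11664} \approx -2.8134 \cdot 10^{5}$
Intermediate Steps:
$l{\left(k \right)} = -3$ ($l{\left(k \right)} = -2 - 1 = -3$)
$C{\left(p \right)} = 502 + p^{2} - 3 p$ ($C{\left(p \right)} = \left(p^{2} - 3 p\right) + 502 = 502 + p^{2} - 3 p$)
$-281846 + C{\left(\frac{1}{108} \right)} = -281846 + \left(502 + \left(\frac{1}{108}\right)^{2} - \frac{3}{108}\right) = -281846 + \left(502 + \left(\frac{1}{108}\right)^{2} - \frac{1}{36}\right) = -281846 + \left(502 + \frac{1}{11664} - \frac{1}{36}\right) = -281846 + \frac{5855005}{11664} = - \frac{3281596739}{11664}$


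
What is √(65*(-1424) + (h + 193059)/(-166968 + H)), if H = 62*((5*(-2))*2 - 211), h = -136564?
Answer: I*√121683725402982/36258 ≈ 304.24*I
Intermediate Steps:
H = -14322 (H = 62*(-10*2 - 211) = 62*(-20 - 211) = 62*(-231) = -14322)
√(65*(-1424) + (h + 193059)/(-166968 + H)) = √(65*(-1424) + (-136564 + 193059)/(-166968 - 14322)) = √(-92560 + 56495/(-181290)) = √(-92560 + 56495*(-1/181290)) = √(-92560 - 11299/36258) = √(-3356051779/36258) = I*√121683725402982/36258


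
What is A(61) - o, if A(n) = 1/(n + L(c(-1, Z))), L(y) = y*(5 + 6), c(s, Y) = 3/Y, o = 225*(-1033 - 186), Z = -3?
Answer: 13713751/50 ≈ 2.7428e+5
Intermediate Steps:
o = -274275 (o = 225*(-1219) = -274275)
L(y) = 11*y (L(y) = y*11 = 11*y)
A(n) = 1/(-11 + n) (A(n) = 1/(n + 11*(3/(-3))) = 1/(n + 11*(3*(-1/3))) = 1/(n + 11*(-1)) = 1/(n - 11) = 1/(-11 + n))
A(61) - o = 1/(-11 + 61) - 1*(-274275) = 1/50 + 274275 = 13713751/50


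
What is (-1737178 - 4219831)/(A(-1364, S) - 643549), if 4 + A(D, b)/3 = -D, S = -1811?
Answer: 5957009/639469 ≈ 9.3156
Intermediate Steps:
A(D, b) = -12 - 3*D (A(D, b) = -12 + 3*(-D) = -12 - 3*D)
(-1737178 - 4219831)/(A(-1364, S) - 643549) = (-1737178 - 4219831)/((-12 - 3*(-1364)) - 643549) = -5957009/((-12 + 4092) - 643549) = -5957009/(4080 - 643549) = -5957009/(-639469) = -5957009*(-1/639469) = 5957009/639469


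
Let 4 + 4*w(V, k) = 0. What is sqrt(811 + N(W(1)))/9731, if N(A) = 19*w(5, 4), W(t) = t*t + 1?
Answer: 6*sqrt(22)/9731 ≈ 0.0028920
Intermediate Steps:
W(t) = 1 + t**2 (W(t) = t**2 + 1 = 1 + t**2)
w(V, k) = -1 (w(V, k) = -1 + (1/4)*0 = -1 + 0 = -1)
N(A) = -19 (N(A) = 19*(-1) = -19)
sqrt(811 + N(W(1)))/9731 = sqrt(811 - 19)/9731 = sqrt(792)*(1/9731) = (6*sqrt(22))*(1/9731) = 6*sqrt(22)/9731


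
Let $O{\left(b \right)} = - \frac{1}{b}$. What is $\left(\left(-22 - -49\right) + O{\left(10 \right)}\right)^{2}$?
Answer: $\frac{72361}{100} \approx 723.61$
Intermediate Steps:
$\left(\left(-22 - -49\right) + O{\left(10 \right)}\right)^{2} = \left(\left(-22 - -49\right) - \frac{1}{10}\right)^{2} = \left(\left(-22 + 49\right) - \frac{1}{10}\right)^{2} = \left(27 - \frac{1}{10}\right)^{2} = \left(\frac{269}{10}\right)^{2} = \frac{72361}{100}$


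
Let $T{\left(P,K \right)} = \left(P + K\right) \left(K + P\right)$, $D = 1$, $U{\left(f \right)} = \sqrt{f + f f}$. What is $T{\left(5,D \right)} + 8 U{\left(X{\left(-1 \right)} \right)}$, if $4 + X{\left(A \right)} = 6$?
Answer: $36 + 8 \sqrt{6} \approx 55.596$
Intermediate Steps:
$X{\left(A \right)} = 2$ ($X{\left(A \right)} = -4 + 6 = 2$)
$U{\left(f \right)} = \sqrt{f + f^{2}}$
$T{\left(P,K \right)} = \left(K + P\right)^{2}$ ($T{\left(P,K \right)} = \left(K + P\right) \left(K + P\right) = \left(K + P\right)^{2}$)
$T{\left(5,D \right)} + 8 U{\left(X{\left(-1 \right)} \right)} = \left(1 + 5\right)^{2} + 8 \sqrt{2 \left(1 + 2\right)} = 6^{2} + 8 \sqrt{2 \cdot 3} = 36 + 8 \sqrt{6}$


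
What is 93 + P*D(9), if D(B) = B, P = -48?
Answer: -339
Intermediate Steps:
93 + P*D(9) = 93 - 48*9 = 93 - 432 = -339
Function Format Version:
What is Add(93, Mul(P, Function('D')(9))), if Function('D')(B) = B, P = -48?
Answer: -339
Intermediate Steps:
Add(93, Mul(P, Function('D')(9))) = Add(93, Mul(-48, 9)) = Add(93, -432) = -339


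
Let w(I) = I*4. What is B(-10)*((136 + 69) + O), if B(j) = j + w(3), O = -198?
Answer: 14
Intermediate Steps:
w(I) = 4*I
B(j) = 12 + j (B(j) = j + 4*3 = j + 12 = 12 + j)
B(-10)*((136 + 69) + O) = (12 - 10)*((136 + 69) - 198) = 2*(205 - 198) = 2*7 = 14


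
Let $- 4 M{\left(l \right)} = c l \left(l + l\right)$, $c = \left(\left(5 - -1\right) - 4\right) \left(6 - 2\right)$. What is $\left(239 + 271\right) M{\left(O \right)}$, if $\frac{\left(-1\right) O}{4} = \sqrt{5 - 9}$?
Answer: $130560$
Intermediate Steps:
$O = - 8 i$ ($O = - 4 \sqrt{5 - 9} = - 4 \sqrt{-4} = - 4 \cdot 2 i = - 8 i \approx - 8.0 i$)
$c = 8$ ($c = \left(\left(5 + 1\right) - 4\right) 4 = \left(6 - 4\right) 4 = 2 \cdot 4 = 8$)
$M{\left(l \right)} = - 4 l^{2}$ ($M{\left(l \right)} = - \frac{8 l \left(l + l\right)}{4} = - \frac{8 l 2 l}{4} = - \frac{8 \cdot 2 l^{2}}{4} = - \frac{16 l^{2}}{4} = - 4 l^{2}$)
$\left(239 + 271\right) M{\left(O \right)} = \left(239 + 271\right) \left(- 4 \left(- 8 i\right)^{2}\right) = 510 \left(\left(-4\right) \left(-64\right)\right) = 510 \cdot 256 = 130560$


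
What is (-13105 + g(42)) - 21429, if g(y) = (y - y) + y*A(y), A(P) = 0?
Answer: -34534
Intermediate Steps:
g(y) = 0 (g(y) = (y - y) + y*0 = 0 + 0 = 0)
(-13105 + g(42)) - 21429 = (-13105 + 0) - 21429 = -13105 - 21429 = -34534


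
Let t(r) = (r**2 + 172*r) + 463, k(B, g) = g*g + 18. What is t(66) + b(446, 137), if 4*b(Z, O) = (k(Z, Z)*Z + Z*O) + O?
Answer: 88850487/4 ≈ 2.2213e+7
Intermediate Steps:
k(B, g) = 18 + g**2 (k(B, g) = g**2 + 18 = 18 + g**2)
b(Z, O) = O/4 + O*Z/4 + Z*(18 + Z**2)/4 (b(Z, O) = (((18 + Z**2)*Z + Z*O) + O)/4 = ((Z*(18 + Z**2) + O*Z) + O)/4 = ((O*Z + Z*(18 + Z**2)) + O)/4 = (O + O*Z + Z*(18 + Z**2))/4 = O/4 + O*Z/4 + Z*(18 + Z**2)/4)
t(r) = 463 + r**2 + 172*r
t(66) + b(446, 137) = (463 + 66**2 + 172*66) + ((1/4)*137 + (1/4)*137*446 + (1/4)*446*(18 + 446**2)) = (463 + 4356 + 11352) + (137/4 + 30551/2 + (1/4)*446*(18 + 198916)) = 16171 + (137/4 + 30551/2 + (1/4)*446*198934) = 16171 + (137/4 + 30551/2 + 22181141) = 16171 + 88785803/4 = 88850487/4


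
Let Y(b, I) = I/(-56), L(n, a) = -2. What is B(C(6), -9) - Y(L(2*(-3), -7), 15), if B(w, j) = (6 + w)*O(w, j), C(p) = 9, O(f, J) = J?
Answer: -7545/56 ≈ -134.73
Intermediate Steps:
Y(b, I) = -I/56 (Y(b, I) = I*(-1/56) = -I/56)
B(w, j) = j*(6 + w) (B(w, j) = (6 + w)*j = j*(6 + w))
B(C(6), -9) - Y(L(2*(-3), -7), 15) = -9*(6 + 9) - (-1)*15/56 = -9*15 - 1*(-15/56) = -135 + 15/56 = -7545/56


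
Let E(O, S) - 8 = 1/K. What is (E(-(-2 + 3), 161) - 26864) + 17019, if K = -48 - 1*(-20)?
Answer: -275437/28 ≈ -9837.0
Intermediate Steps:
K = -28 (K = -48 + 20 = -28)
E(O, S) = 223/28 (E(O, S) = 8 + 1/(-28) = 8 - 1/28 = 223/28)
(E(-(-2 + 3), 161) - 26864) + 17019 = (223/28 - 26864) + 17019 = -751969/28 + 17019 = -275437/28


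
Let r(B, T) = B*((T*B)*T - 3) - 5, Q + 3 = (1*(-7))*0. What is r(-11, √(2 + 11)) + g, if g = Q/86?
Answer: 137683/86 ≈ 1601.0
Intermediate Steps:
Q = -3 (Q = -3 + (1*(-7))*0 = -3 - 7*0 = -3 + 0 = -3)
r(B, T) = -5 + B*(-3 + B*T²) (r(B, T) = B*((B*T)*T - 3) - 5 = B*(B*T² - 3) - 5 = B*(-3 + B*T²) - 5 = -5 + B*(-3 + B*T²))
g = -3/86 ≈ -0.034884
r(-11, √(2 + 11)) + g = (-5 - 3*(-11) + (-11)²*(√(2 + 11))²) - 3/86 = (-5 + 33 + 121*(√13)²) - 3/86 = (-5 + 33 + 121*13) - 3/86 = (-5 + 33 + 1573) - 3/86 = 1601 - 3/86 = 137683/86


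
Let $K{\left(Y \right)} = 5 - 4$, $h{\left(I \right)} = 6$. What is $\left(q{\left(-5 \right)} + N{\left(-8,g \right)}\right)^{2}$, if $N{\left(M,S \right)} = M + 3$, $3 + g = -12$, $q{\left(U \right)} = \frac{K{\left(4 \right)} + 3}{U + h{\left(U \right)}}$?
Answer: $1$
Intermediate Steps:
$K{\left(Y \right)} = 1$ ($K{\left(Y \right)} = 5 - 4 = 1$)
$q{\left(U \right)} = \frac{4}{6 + U}$ ($q{\left(U \right)} = \frac{1 + 3}{U + 6} = \frac{4}{6 + U}$)
$g = -15$ ($g = -3 - 12 = -15$)
$N{\left(M,S \right)} = 3 + M$
$\left(q{\left(-5 \right)} + N{\left(-8,g \right)}\right)^{2} = \left(\frac{4}{6 - 5} + \left(3 - 8\right)\right)^{2} = \left(\frac{4}{1} - 5\right)^{2} = \left(4 \cdot 1 - 5\right)^{2} = \left(4 - 5\right)^{2} = \left(-1\right)^{2} = 1$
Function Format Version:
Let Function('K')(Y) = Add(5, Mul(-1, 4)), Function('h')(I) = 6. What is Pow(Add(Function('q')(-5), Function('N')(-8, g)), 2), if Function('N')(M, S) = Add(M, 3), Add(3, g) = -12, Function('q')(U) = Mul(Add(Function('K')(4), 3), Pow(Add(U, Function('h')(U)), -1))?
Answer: 1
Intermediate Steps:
Function('K')(Y) = 1 (Function('K')(Y) = Add(5, -4) = 1)
Function('q')(U) = Mul(4, Pow(Add(6, U), -1)) (Function('q')(U) = Mul(Add(1, 3), Pow(Add(U, 6), -1)) = Mul(4, Pow(Add(6, U), -1)))
g = -15 (g = Add(-3, -12) = -15)
Function('N')(M, S) = Add(3, M)
Pow(Add(Function('q')(-5), Function('N')(-8, g)), 2) = Pow(Add(Mul(4, Pow(Add(6, -5), -1)), Add(3, -8)), 2) = Pow(Add(Mul(4, Pow(1, -1)), -5), 2) = Pow(Add(Mul(4, 1), -5), 2) = Pow(Add(4, -5), 2) = Pow(-1, 2) = 1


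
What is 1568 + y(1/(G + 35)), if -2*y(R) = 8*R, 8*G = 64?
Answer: 67420/43 ≈ 1567.9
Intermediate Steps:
G = 8 (G = (⅛)*64 = 8)
y(R) = -4*R
1568 + y(1/(G + 35)) = 1568 - 4/(8 + 35) = 1568 - 4/43 = 67420/43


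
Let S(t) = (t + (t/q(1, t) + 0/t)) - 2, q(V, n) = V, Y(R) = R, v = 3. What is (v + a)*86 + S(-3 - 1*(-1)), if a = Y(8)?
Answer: 940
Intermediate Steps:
a = 8
S(t) = -2 + 2*t (S(t) = (t + (t/1 + 0/t)) - 2 = (t + (t*1 + 0)) - 2 = (t + (t + 0)) - 2 = (t + t) - 2 = 2*t - 2 = -2 + 2*t)
(v + a)*86 + S(-3 - 1*(-1)) = (3 + 8)*86 + (-2 + 2*(-3 - 1*(-1))) = 11*86 + (-2 + 2*(-3 + 1)) = 946 + (-2 + 2*(-2)) = 946 + (-2 - 4) = 946 - 6 = 940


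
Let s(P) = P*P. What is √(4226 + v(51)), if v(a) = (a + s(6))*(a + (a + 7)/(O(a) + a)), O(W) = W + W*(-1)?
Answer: √2532201/17 ≈ 93.605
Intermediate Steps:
O(W) = 0 (O(W) = W - W = 0)
s(P) = P²
v(a) = (36 + a)*(a + (7 + a)/a) (v(a) = (a + 6²)*(a + (a + 7)/(0 + a)) = (a + 36)*(a + (7 + a)/a) = (36 + a)*(a + (7 + a)/a))
√(4226 + v(51)) = √(4226 + (43 + 51² + 37*51 + 252/51)) = √(4226 + (43 + 2601 + 1887 + 252*(1/51))) = √(4226 + (43 + 2601 + 1887 + 84/17)) = √(4226 + 77111/17) = √(148953/17) = √2532201/17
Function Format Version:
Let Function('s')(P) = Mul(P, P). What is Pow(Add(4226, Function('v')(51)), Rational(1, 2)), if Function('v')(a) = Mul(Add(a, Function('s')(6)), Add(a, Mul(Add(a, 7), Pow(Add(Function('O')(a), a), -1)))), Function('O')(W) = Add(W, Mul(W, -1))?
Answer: Mul(Rational(1, 17), Pow(2532201, Rational(1, 2))) ≈ 93.605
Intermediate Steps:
Function('O')(W) = 0 (Function('O')(W) = Add(W, Mul(-1, W)) = 0)
Function('s')(P) = Pow(P, 2)
Function('v')(a) = Mul(Add(36, a), Add(a, Mul(Pow(a, -1), Add(7, a)))) (Function('v')(a) = Mul(Add(a, Pow(6, 2)), Add(a, Mul(Add(a, 7), Pow(Add(0, a), -1)))) = Mul(Add(a, 36), Add(a, Mul(Add(7, a), Pow(a, -1)))) = Mul(Add(36, a), Add(a, Mul(Pow(a, -1), Add(7, a)))))
Pow(Add(4226, Function('v')(51)), Rational(1, 2)) = Pow(Add(4226, Add(43, Pow(51, 2), Mul(37, 51), Mul(252, Pow(51, -1)))), Rational(1, 2)) = Pow(Add(4226, Add(43, 2601, 1887, Mul(252, Rational(1, 51)))), Rational(1, 2)) = Pow(Add(4226, Add(43, 2601, 1887, Rational(84, 17))), Rational(1, 2)) = Pow(Add(4226, Rational(77111, 17)), Rational(1, 2)) = Pow(Rational(148953, 17), Rational(1, 2)) = Mul(Rational(1, 17), Pow(2532201, Rational(1, 2)))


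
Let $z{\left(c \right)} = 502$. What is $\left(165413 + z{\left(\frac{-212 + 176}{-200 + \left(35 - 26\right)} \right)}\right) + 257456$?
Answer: $423371$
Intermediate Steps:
$\left(165413 + z{\left(\frac{-212 + 176}{-200 + \left(35 - 26\right)} \right)}\right) + 257456 = \left(165413 + 502\right) + 257456 = 165915 + 257456 = 423371$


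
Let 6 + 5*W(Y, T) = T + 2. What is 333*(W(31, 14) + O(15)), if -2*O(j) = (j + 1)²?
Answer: -41958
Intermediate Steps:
O(j) = -(1 + j)²/2 (O(j) = -(j + 1)²/2 = -(1 + j)²/2)
W(Y, T) = -⅘ + T/5 (W(Y, T) = -6/5 + (T + 2)/5 = -6/5 + (2 + T)/5 = -6/5 + (⅖ + T/5) = -⅘ + T/5)
333*(W(31, 14) + O(15)) = 333*((-⅘ + (⅕)*14) - (1 + 15)²/2) = 333*((-⅘ + 14/5) - ½*16²) = 333*(2 - ½*256) = 333*(2 - 128) = 333*(-126) = -41958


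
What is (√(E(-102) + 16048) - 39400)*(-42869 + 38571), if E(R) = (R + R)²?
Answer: 169341200 - 34384*√901 ≈ 1.6831e+8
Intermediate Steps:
E(R) = 4*R² (E(R) = (2*R)² = 4*R²)
(√(E(-102) + 16048) - 39400)*(-42869 + 38571) = (√(4*(-102)² + 16048) - 39400)*(-42869 + 38571) = (√(4*10404 + 16048) - 39400)*(-4298) = (√(41616 + 16048) - 39400)*(-4298) = (√57664 - 39400)*(-4298) = (8*√901 - 39400)*(-4298) = (-39400 + 8*√901)*(-4298) = 169341200 - 34384*√901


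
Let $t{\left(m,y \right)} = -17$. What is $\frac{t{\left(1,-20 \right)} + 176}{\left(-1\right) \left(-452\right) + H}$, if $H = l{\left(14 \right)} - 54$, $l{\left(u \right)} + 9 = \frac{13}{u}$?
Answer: $\frac{42}{103} \approx 0.40777$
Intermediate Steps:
$l{\left(u \right)} = -9 + \frac{13}{u}$
$H = - \frac{869}{14}$ ($H = \left(-9 + \frac{13}{14}\right) - 54 = - \frac{113}{14} - 54 = - \frac{869}{14} \approx -62.071$)
$\frac{t{\left(1,-20 \right)} + 176}{\left(-1\right) \left(-452\right) + H} = \frac{-17 + 176}{\left(-1\right) \left(-452\right) - \frac{869}{14}} = \frac{159}{452 - \frac{869}{14}} = \frac{159}{\frac{5459}{14}} = 159 \cdot \frac{14}{5459} = \frac{42}{103}$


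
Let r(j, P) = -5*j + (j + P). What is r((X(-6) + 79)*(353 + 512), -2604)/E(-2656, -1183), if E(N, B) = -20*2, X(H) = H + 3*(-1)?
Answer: 61201/10 ≈ 6120.1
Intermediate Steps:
X(H) = -3 + H (X(H) = H - 3 = -3 + H)
E(N, B) = -40
r(j, P) = P - 4*j (r(j, P) = -5*j + (P + j) = P - 4*j)
r((X(-6) + 79)*(353 + 512), -2604)/E(-2656, -1183) = (-2604 - 4*((-3 - 6) + 79)*(353 + 512))/(-40) = (-2604 - 4*(-9 + 79)*865)*(-1/40) = (-2604 - 280*865)*(-1/40) = (-2604 - 4*60550)*(-1/40) = (-2604 - 242200)*(-1/40) = -244804*(-1/40) = 61201/10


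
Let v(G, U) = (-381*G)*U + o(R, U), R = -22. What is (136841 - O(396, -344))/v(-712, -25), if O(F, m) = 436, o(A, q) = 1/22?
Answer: -3000910/149199599 ≈ -0.020113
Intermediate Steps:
o(A, q) = 1/22
v(G, U) = 1/22 - 381*G*U (v(G, U) = (-381*G)*U + 1/22 = -381*G*U + 1/22 = 1/22 - 381*G*U)
(136841 - O(396, -344))/v(-712, -25) = (136841 - 1*436)/(1/22 - 381*(-712)*(-25)) = (136841 - 436)/(1/22 - 6781800) = 136405/(-149199599/22) = 136405*(-22/149199599) = -3000910/149199599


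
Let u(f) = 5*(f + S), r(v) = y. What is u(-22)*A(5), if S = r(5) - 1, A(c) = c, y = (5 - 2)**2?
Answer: -350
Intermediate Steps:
y = 9 (y = 3**2 = 9)
r(v) = 9
S = 8 (S = 9 - 1 = 8)
u(f) = 40 + 5*f (u(f) = 5*(f + 8) = 5*(8 + f) = 40 + 5*f)
u(-22)*A(5) = (40 + 5*(-22))*5 = (40 - 110)*5 = -70*5 = -350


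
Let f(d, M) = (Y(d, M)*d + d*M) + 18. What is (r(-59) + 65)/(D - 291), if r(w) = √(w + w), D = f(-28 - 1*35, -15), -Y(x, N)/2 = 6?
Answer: 65/1428 + I*√118/1428 ≈ 0.045518 + 0.007607*I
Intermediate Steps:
Y(x, N) = -12 (Y(x, N) = -2*6 = -12)
f(d, M) = 18 - 12*d + M*d (f(d, M) = (-12*d + d*M) + 18 = (-12*d + M*d) + 18 = 18 - 12*d + M*d)
D = 1719 (D = 18 - 12*(-28 - 1*35) - 15*(-28 - 1*35) = 18 - 12*(-28 - 35) - 15*(-28 - 35) = 18 - 12*(-63) - 15*(-63) = 18 + 756 + 945 = 1719)
r(w) = √2*√w (r(w) = √(2*w) = √2*√w)
(r(-59) + 65)/(D - 291) = (√2*√(-59) + 65)/(1719 - 291) = (√2*(I*√59) + 65)/1428 = (I*√118 + 65)*(1/1428) = (65 + I*√118)*(1/1428) = 65/1428 + I*√118/1428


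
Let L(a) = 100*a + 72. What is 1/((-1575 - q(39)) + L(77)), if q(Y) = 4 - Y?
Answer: 1/6232 ≈ 0.00016046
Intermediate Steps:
L(a) = 72 + 100*a
1/((-1575 - q(39)) + L(77)) = 1/((-1575 - (4 - 1*39)) + (72 + 100*77)) = 1/((-1575 - (4 - 39)) + (72 + 7700)) = 1/((-1575 - 1*(-35)) + 7772) = 1/((-1575 + 35) + 7772) = 1/(-1540 + 7772) = 1/6232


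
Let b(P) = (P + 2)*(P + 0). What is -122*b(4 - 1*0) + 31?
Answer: -2897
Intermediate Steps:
b(P) = P*(2 + P) (b(P) = (2 + P)*P = P*(2 + P))
-122*b(4 - 1*0) + 31 = -122*(4 - 1*0)*(2 + (4 - 1*0)) + 31 = -122*(4 + 0)*(2 + (4 + 0)) + 31 = -488*(2 + 4) + 31 = -488*6 + 31 = -122*24 + 31 = -2928 + 31 = -2897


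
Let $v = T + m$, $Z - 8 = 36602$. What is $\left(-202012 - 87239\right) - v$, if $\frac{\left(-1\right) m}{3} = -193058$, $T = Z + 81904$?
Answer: $-986939$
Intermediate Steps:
$Z = 36610$ ($Z = 8 + 36602 = 36610$)
$T = 118514$ ($T = 36610 + 81904 = 118514$)
$m = 579174$ ($m = \left(-3\right) \left(-193058\right) = 579174$)
$v = 697688$ ($v = 118514 + 579174 = 697688$)
$\left(-202012 - 87239\right) - v = \left(-202012 - 87239\right) - 697688 = -289251 - 697688 = -986939$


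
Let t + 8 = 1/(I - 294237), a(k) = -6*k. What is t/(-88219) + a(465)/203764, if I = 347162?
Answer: -6470105115207/475686097762150 ≈ -0.013602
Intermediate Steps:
t = -423399/52925 (t = -8 + 1/(347162 - 294237) = -8 + 1/52925 = -423399/52925 ≈ -8.0000)
t/(-88219) + a(465)/203764 = -423399/52925/(-88219) - 6*465/203764 = -423399/52925*(-1/88219) - 2790*1/203764 = 423399/4668990575 - 1395/101882 = -6470105115207/475686097762150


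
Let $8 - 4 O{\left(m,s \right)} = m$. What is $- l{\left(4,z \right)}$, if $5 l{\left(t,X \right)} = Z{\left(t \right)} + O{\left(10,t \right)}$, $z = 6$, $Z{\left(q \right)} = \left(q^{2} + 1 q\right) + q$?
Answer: $- \frac{47}{10} \approx -4.7$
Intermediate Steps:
$Z{\left(q \right)} = q^{2} + 2 q$ ($Z{\left(q \right)} = \left(q^{2} + q\right) + q = \left(q + q^{2}\right) + q = q^{2} + 2 q$)
$O{\left(m,s \right)} = 2 - \frac{m}{4}$
$l{\left(t,X \right)} = - \frac{1}{10} + \frac{t \left(2 + t\right)}{5}$ ($l{\left(t,X \right)} = \frac{t \left(2 + t\right) + \left(2 - \frac{5}{2}\right)}{5} = \frac{t \left(2 + t\right) - \frac{1}{2}}{5} = \frac{- \frac{1}{2} + t \left(2 + t\right)}{5} = - \frac{1}{10} + \frac{t \left(2 + t\right)}{5}$)
$- l{\left(4,z \right)} = - (- \frac{1}{10} + \frac{1}{5} \cdot 4 \left(2 + 4\right)) = - (- \frac{1}{10} + \frac{1}{5} \cdot 4 \cdot 6) = - (- \frac{1}{10} + \frac{24}{5}) = \left(-1\right) \frac{47}{10} = - \frac{47}{10}$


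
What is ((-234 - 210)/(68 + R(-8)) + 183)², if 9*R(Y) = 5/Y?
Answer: 744915717225/23921881 ≈ 31140.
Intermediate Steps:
R(Y) = 5/(9*Y) (R(Y) = (5/Y)/9 = 5/(9*Y))
((-234 - 210)/(68 + R(-8)) + 183)² = ((-234 - 210)/(68 + (5/9)/(-8)) + 183)² = (-444/(68 + (5/9)*(-⅛)) + 183)² = (-444/(68 - 5/72) + 183)² = (-444/4891/72 + 183)² = (-444*72/4891 + 183)² = (-31968/4891 + 183)² = (863085/4891)² = 744915717225/23921881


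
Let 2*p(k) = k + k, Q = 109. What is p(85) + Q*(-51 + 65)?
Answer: 1611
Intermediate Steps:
p(k) = k (p(k) = (k + k)/2 = (2*k)/2 = k)
p(85) + Q*(-51 + 65) = 85 + 109*(-51 + 65) = 85 + 109*14 = 85 + 1526 = 1611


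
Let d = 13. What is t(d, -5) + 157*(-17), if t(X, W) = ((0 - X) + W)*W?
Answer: -2579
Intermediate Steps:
t(X, W) = W*(W - X) (t(X, W) = (-X + W)*W = (W - X)*W = W*(W - X))
t(d, -5) + 157*(-17) = -5*(-5 - 1*13) + 157*(-17) = -5*(-5 - 13) - 2669 = -5*(-18) - 2669 = 90 - 2669 = -2579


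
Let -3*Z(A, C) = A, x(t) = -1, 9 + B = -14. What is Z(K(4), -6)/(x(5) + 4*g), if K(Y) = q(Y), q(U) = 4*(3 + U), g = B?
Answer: 28/279 ≈ 0.10036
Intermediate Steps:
B = -23 (B = -9 - 14 = -23)
g = -23
q(U) = 12 + 4*U
K(Y) = 12 + 4*Y
Z(A, C) = -A/3
Z(K(4), -6)/(x(5) + 4*g) = (-(12 + 4*4)/3)/(-1 + 4*(-23)) = (-(12 + 16)/3)/(-1 - 92) = -1/3*28/(-93) = -28/3*(-1/93) = 28/279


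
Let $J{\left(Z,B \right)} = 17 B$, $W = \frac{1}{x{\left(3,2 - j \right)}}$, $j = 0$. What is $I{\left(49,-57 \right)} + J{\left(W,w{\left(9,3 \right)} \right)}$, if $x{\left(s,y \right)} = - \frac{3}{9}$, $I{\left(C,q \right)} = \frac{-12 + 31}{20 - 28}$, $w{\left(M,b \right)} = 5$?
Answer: $\frac{661}{8} \approx 82.625$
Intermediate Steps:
$I{\left(C,q \right)} = - \frac{19}{8}$ ($I{\left(C,q \right)} = \frac{19}{-8} = 19 \left(- \frac{1}{8}\right) = - \frac{19}{8}$)
$x{\left(s,y \right)} = - \frac{1}{3}$ ($x{\left(s,y \right)} = \left(-3\right) \frac{1}{9} = - \frac{1}{3}$)
$W = -3$ ($W = \frac{1}{- \frac{1}{3}} = -3$)
$I{\left(49,-57 \right)} + J{\left(W,w{\left(9,3 \right)} \right)} = - \frac{19}{8} + 17 \cdot 5 = - \frac{19}{8} + 85 = \frac{661}{8}$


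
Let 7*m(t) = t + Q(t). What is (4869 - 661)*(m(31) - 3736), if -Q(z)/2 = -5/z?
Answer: -3407390128/217 ≈ -1.5702e+7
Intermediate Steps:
Q(z) = 10/z (Q(z) = -(-10)/z = 10/z)
m(t) = t/7 + 10/(7*t) (m(t) = (t + 10/t)/7 = t/7 + 10/(7*t))
(4869 - 661)*(m(31) - 3736) = (4869 - 661)*((⅐)*(10 + 31²)/31 - 3736) = 4208*((⅐)*(1/31)*(10 + 961) - 3736) = 4208*((⅐)*(1/31)*971 - 3736) = 4208*(971/217 - 3736) = 4208*(-809741/217) = -3407390128/217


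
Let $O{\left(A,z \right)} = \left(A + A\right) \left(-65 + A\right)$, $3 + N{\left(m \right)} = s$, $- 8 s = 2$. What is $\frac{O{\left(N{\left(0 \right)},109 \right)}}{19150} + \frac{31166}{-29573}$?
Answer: $- \frac{4669676623}{4530583600} \approx -1.0307$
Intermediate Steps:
$s = - \frac{1}{4}$ ($s = \left(- \frac{1}{8}\right) 2 = - \frac{1}{4} \approx -0.25$)
$N{\left(m \right)} = - \frac{13}{4}$ ($N{\left(m \right)} = -3 - \frac{1}{4} = - \frac{13}{4}$)
$O{\left(A,z \right)} = 2 A \left(-65 + A\right)$
$\frac{O{\left(N{\left(0 \right)},109 \right)}}{19150} + \frac{31166}{-29573} = \frac{2 \left(- \frac{13}{4}\right) \left(-65 - \frac{13}{4}\right)}{19150} + \frac{31166}{-29573} = 2 \left(- \frac{13}{4}\right) \left(- \frac{273}{4}\right) \frac{1}{19150} + 31166 \left(- \frac{1}{29573}\right) = \frac{3549}{8} \cdot \frac{1}{19150} - \frac{31166}{29573} = \frac{3549}{153200} - \frac{31166}{29573} = - \frac{4669676623}{4530583600}$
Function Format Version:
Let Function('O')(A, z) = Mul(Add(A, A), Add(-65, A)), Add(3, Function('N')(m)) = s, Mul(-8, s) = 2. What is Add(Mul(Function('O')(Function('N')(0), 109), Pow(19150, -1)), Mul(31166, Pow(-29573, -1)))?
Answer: Rational(-4669676623, 4530583600) ≈ -1.0307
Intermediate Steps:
s = Rational(-1, 4) (s = Mul(Rational(-1, 8), 2) = Rational(-1, 4) ≈ -0.25000)
Function('N')(m) = Rational(-13, 4) (Function('N')(m) = Add(-3, Rational(-1, 4)) = Rational(-13, 4))
Function('O')(A, z) = Mul(2, A, Add(-65, A)) (Function('O')(A, z) = Mul(Mul(2, A), Add(-65, A)) = Mul(2, A, Add(-65, A)))
Add(Mul(Function('O')(Function('N')(0), 109), Pow(19150, -1)), Mul(31166, Pow(-29573, -1))) = Add(Mul(Mul(2, Rational(-13, 4), Add(-65, Rational(-13, 4))), Pow(19150, -1)), Mul(31166, Pow(-29573, -1))) = Add(Mul(Mul(2, Rational(-13, 4), Rational(-273, 4)), Rational(1, 19150)), Mul(31166, Rational(-1, 29573))) = Add(Mul(Rational(3549, 8), Rational(1, 19150)), Rational(-31166, 29573)) = Add(Rational(3549, 153200), Rational(-31166, 29573)) = Rational(-4669676623, 4530583600)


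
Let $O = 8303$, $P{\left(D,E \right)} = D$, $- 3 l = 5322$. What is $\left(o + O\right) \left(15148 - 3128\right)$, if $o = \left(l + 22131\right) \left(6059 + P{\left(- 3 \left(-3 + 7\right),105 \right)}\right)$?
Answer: $1479747125640$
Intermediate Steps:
$l = -1774$ ($l = \left(- \frac{1}{3}\right) 5322 = -1774$)
$o = 123098779$ ($o = \left(-1774 + 22131\right) \left(6059 - 3 \left(-3 + 7\right)\right) = 20357 \left(6059 - 12\right) = 20357 \cdot 6047 = 123098779$)
$\left(o + O\right) \left(15148 - 3128\right) = \left(123098779 + 8303\right) \left(15148 - 3128\right) = 123107082 \cdot 12020 = 1479747125640$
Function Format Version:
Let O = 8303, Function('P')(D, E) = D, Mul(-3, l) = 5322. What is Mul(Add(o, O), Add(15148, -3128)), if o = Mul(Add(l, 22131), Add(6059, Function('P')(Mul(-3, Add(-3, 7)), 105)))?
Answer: 1479747125640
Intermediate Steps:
l = -1774 (l = Mul(Rational(-1, 3), 5322) = -1774)
o = 123098779 (o = Mul(Add(-1774, 22131), Add(6059, Mul(-3, Add(-3, 7)))) = Mul(20357, Add(6059, Mul(-3, 4))) = Mul(20357, Add(6059, -12)) = Mul(20357, 6047) = 123098779)
Mul(Add(o, O), Add(15148, -3128)) = Mul(Add(123098779, 8303), Add(15148, -3128)) = Mul(123107082, 12020) = 1479747125640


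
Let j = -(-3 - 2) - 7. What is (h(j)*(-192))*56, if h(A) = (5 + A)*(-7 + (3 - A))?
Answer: 64512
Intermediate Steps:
j = -2 (j = -1*(-5) - 7 = 5 - 7 = -2)
h(A) = (-4 - A)*(5 + A) (h(A) = (5 + A)*(-4 - A) = (-4 - A)*(5 + A))
(h(j)*(-192))*56 = ((-20 - 1*(-2)² - 9*(-2))*(-192))*56 = ((-20 - 1*4 + 18)*(-192))*56 = ((-20 - 4 + 18)*(-192))*56 = -6*(-192)*56 = 1152*56 = 64512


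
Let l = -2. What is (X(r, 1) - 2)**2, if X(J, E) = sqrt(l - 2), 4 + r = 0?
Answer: -8*I ≈ -8.0*I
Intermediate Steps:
r = -4 (r = -4 + 0 = -4)
X(J, E) = 2*I (X(J, E) = sqrt(-2 - 2) = sqrt(-4) = 2*I)
(X(r, 1) - 2)**2 = (2*I - 2)**2 = (-2 + 2*I)**2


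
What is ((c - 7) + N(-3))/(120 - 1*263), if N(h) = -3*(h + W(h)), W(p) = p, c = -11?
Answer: 0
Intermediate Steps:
N(h) = -6*h (N(h) = -3*(h + h) = -6*h)
((c - 7) + N(-3))/(120 - 1*263) = ((-11 - 7) - 6*(-3))/(120 - 1*263) = (-18 + 18)/(120 - 263) = 0/(-143) = -1/143*0 = 0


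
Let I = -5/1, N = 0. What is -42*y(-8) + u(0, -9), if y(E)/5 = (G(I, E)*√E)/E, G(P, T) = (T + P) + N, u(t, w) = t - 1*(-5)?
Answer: 5 - 1365*I*√2/2 ≈ 5.0 - 965.2*I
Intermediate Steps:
I = -5 (I = -5*1 = -5)
u(t, w) = 5 + t (u(t, w) = t + 5 = 5 + t)
G(P, T) = P + T (G(P, T) = (T + P) + 0 = (P + T) + 0 = P + T)
y(E) = 5*(-5 + E)/√E (y(E) = 5*(((-5 + E)*√E)/E) = 5*((√E*(-5 + E))/E) = 5*((-5 + E)/√E) = 5*(-5 + E)/√E)
-42*y(-8) + u(0, -9) = -210*(-5 - 8)/√(-8) + (5 + 0) = -210*(-I*√2/4)*(-13) + 5 = -1365*I*√2/2 + 5 = 5 - 1365*I*√2/2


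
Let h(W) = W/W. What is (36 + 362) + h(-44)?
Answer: 399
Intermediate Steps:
h(W) = 1
(36 + 362) + h(-44) = (36 + 362) + 1 = 398 + 1 = 399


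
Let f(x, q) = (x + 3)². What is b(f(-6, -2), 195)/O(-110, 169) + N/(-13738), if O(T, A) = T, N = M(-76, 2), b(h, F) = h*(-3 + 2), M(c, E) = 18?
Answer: 60831/755590 ≈ 0.080508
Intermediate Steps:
f(x, q) = (3 + x)²
b(h, F) = -h (b(h, F) = h*(-1) = -h)
N = 18
b(f(-6, -2), 195)/O(-110, 169) + N/(-13738) = -(3 - 6)²/(-110) + 18/(-13738) = -1*(-3)²*(-1/110) + 18*(-1/13738) = -1*9*(-1/110) - 9/6869 = -9*(-1/110) - 9/6869 = 9/110 - 9/6869 = 60831/755590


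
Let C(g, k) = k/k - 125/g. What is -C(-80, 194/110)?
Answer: -41/16 ≈ -2.5625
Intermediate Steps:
C(g, k) = 1 - 125/g
-C(-80, 194/110) = -(-125 - 80)/(-80) = -(-1)*(-205)/80 = -1*41/16 = -41/16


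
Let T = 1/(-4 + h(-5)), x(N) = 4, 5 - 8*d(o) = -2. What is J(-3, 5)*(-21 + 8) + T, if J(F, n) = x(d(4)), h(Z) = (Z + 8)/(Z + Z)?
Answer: -2246/43 ≈ -52.233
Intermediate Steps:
d(o) = 7/8 (d(o) = 5/8 - ⅛*(-2) = 5/8 + ¼ = 7/8)
h(Z) = (8 + Z)/(2*Z) (h(Z) = (8 + Z)/((2*Z)) = (8 + Z)*(1/(2*Z)) = (8 + Z)/(2*Z))
J(F, n) = 4
T = -10/43 (T = 1/(-4 + (½)*(8 - 5)/(-5)) = 1/(-4 + (½)*(-⅕)*3) = 1/(-4 - 3/10) = 1/(-43/10) = -10/43 ≈ -0.23256)
J(-3, 5)*(-21 + 8) + T = 4*(-21 + 8) - 10/43 = 4*(-13) - 10/43 = -52 - 10/43 = -2246/43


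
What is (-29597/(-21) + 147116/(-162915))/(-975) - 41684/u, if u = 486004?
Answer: -206746248397148/135096339207375 ≈ -1.5304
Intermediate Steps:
(-29597/(-21) + 147116/(-162915))/(-975) - 41684/u = (-29597/(-21) + 147116/(-162915))/(-975) - 41684/486004 = (-29597*(-1/21) + 147116*(-1/162915))*(-1/975) - 41684*1/486004 = (29597/21 - 147116/162915)*(-1/975) - 10421/121501 = (1606235273/1140405)*(-1/975) - 10421/121501 = -1606235273/1111894875 - 10421/121501 = -206746248397148/135096339207375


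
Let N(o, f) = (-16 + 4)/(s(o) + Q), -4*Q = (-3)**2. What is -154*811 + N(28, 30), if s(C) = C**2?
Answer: -390543586/3127 ≈ -1.2489e+5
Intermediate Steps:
Q = -9/4 (Q = -1/4*(-3)**2 = -1/4*9 = -9/4 ≈ -2.2500)
N(o, f) = -12/(-9/4 + o**2) (N(o, f) = (-16 + 4)/(o**2 - 9/4) = -12/(-9/4 + o**2))
-154*811 + N(28, 30) = -154*811 - 48/(-9 + 4*28**2) = -124894 - 48/(-9 + 4*784) = -124894 - 48/(-9 + 3136) = -124894 - 48/3127 = -390543586/3127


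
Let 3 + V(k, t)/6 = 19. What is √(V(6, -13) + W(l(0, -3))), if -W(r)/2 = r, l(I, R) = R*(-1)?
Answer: 3*√10 ≈ 9.4868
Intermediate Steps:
l(I, R) = -R
V(k, t) = 96 (V(k, t) = -18 + 6*19 = -18 + 114 = 96)
W(r) = -2*r
√(V(6, -13) + W(l(0, -3))) = √(96 - (-2)*(-3)) = √(96 - 2*3) = √(96 - 6) = √90 = 3*√10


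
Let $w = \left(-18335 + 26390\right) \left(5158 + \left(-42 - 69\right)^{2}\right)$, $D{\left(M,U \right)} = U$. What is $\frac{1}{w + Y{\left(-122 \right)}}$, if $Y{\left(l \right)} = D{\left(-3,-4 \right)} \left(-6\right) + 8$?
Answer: $\frac{1}{140793377} \approx 7.1026 \cdot 10^{-9}$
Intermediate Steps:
$Y{\left(l \right)} = 32$ ($Y{\left(l \right)} = \left(-4\right) \left(-6\right) + 8 = 24 + 8 = 32$)
$w = 140793345$ ($w = 8055 \left(5158 + \left(-111\right)^{2}\right) = 8055 \left(5158 + 12321\right) = 8055 \cdot 17479 = 140793345$)
$\frac{1}{w + Y{\left(-122 \right)}} = \frac{1}{140793345 + 32} = \frac{1}{140793377}$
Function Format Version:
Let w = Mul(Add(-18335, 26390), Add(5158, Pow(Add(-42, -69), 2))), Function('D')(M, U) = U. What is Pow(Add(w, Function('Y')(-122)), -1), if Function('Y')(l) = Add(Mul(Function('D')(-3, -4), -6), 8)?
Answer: Rational(1, 140793377) ≈ 7.1026e-9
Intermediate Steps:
Function('Y')(l) = 32 (Function('Y')(l) = Add(Mul(-4, -6), 8) = Add(24, 8) = 32)
w = 140793345 (w = Mul(8055, Add(5158, Pow(-111, 2))) = Mul(8055, Add(5158, 12321)) = Mul(8055, 17479) = 140793345)
Pow(Add(w, Function('Y')(-122)), -1) = Pow(Add(140793345, 32), -1) = Pow(140793377, -1) = Rational(1, 140793377)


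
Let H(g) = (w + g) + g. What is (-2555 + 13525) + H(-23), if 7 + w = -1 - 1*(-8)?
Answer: 10924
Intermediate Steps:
w = 0 (w = -7 + (-1 - 1*(-8)) = -7 + (-1 + 8) = -7 + 7 = 0)
H(g) = 2*g (H(g) = (0 + g) + g = g + g = 2*g)
(-2555 + 13525) + H(-23) = (-2555 + 13525) + 2*(-23) = 10970 - 46 = 10924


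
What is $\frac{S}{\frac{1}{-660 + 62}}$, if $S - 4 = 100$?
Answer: $-62192$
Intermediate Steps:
$S = 104$ ($S = 4 + 100 = 104$)
$\frac{S}{\frac{1}{-660 + 62}} = \frac{104}{\frac{1}{-660 + 62}} = \frac{104}{\frac{1}{-598}} = \frac{104}{- \frac{1}{598}} = 104 \left(-598\right) = -62192$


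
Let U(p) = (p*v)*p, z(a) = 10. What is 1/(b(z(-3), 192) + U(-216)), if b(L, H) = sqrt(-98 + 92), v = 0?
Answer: -I*sqrt(6)/6 ≈ -0.40825*I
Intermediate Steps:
b(L, H) = I*sqrt(6) (b(L, H) = sqrt(-6) = I*sqrt(6))
U(p) = 0 (U(p) = (p*0)*p = 0*p = 0)
1/(b(z(-3), 192) + U(-216)) = 1/(I*sqrt(6) + 0) = 1/(I*sqrt(6)) = -I*sqrt(6)/6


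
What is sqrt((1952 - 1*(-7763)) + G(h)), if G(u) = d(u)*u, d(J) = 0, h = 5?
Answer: sqrt(9715) ≈ 98.565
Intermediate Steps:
G(u) = 0 (G(u) = 0*u = 0)
sqrt((1952 - 1*(-7763)) + G(h)) = sqrt((1952 - 1*(-7763)) + 0) = sqrt((1952 + 7763) + 0) = sqrt(9715 + 0) = sqrt(9715)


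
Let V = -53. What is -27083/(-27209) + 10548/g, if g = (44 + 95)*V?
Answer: -12497153/28635529 ≈ -0.43642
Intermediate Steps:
g = -7367 (g = (44 + 95)*(-53) = 139*(-53) = -7367)
-27083/(-27209) + 10548/g = -27083/(-27209) + 10548/(-7367) = -27083*(-1/27209) + 10548*(-1/7367) = 3869/3887 - 10548/7367 = -12497153/28635529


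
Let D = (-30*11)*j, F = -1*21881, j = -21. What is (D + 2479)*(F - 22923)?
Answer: -421560836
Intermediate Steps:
F = -21881
D = 6930 (D = -30*11*(-21) = -330*(-21) = 6930)
(D + 2479)*(F - 22923) = (6930 + 2479)*(-21881 - 22923) = 9409*(-44804) = -421560836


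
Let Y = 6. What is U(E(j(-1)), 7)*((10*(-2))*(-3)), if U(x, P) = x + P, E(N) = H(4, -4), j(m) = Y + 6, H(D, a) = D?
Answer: 660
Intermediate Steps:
j(m) = 12 (j(m) = 6 + 6 = 12)
E(N) = 4
U(x, P) = P + x
U(E(j(-1)), 7)*((10*(-2))*(-3)) = (7 + 4)*((10*(-2))*(-3)) = 11*(-20*(-3)) = 11*60 = 660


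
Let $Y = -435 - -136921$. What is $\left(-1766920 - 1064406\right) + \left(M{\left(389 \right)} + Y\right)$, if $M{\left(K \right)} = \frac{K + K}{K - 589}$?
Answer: $- \frac{269484389}{100} \approx -2.6948 \cdot 10^{6}$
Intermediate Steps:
$M{\left(K \right)} = \frac{2 K}{-589 + K}$
$Y = 136486$ ($Y = -435 + 136921 = 136486$)
$\left(-1766920 - 1064406\right) + \left(M{\left(389 \right)} + Y\right) = \left(-1766920 - 1064406\right) + \left(2 \cdot 389 \frac{1}{-589 + 389} + 136486\right) = -2831326 + \left(2 \cdot 389 \frac{1}{-200} + 136486\right) = -2831326 + \left(2 \cdot 389 \left(- \frac{1}{200}\right) + 136486\right) = -2831326 + \left(- \frac{389}{100} + 136486\right) = -2831326 + \frac{13648211}{100} = - \frac{269484389}{100}$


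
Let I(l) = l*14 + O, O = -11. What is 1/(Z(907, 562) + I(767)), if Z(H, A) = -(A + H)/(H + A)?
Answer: 1/10726 ≈ 9.3231e-5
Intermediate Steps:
Z(H, A) = -1 (Z(H, A) = -(A + H)/(A + H) = -1*1 = -1)
I(l) = -11 + 14*l (I(l) = l*14 - 11 = 14*l - 11 = -11 + 14*l)
1/(Z(907, 562) + I(767)) = 1/(-1 + (-11 + 14*767)) = 1/(-1 + (-11 + 10738)) = 1/(-1 + 10727) = 1/10726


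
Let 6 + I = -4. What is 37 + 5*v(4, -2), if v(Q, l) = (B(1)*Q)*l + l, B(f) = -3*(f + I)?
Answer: -1053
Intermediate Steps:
I = -10 (I = -6 - 4 = -10)
B(f) = 30 - 3*f (B(f) = -3*(f - 10) = -3*(-10 + f) = 30 - 3*f)
v(Q, l) = l + 27*Q*l (v(Q, l) = ((30 - 3*1)*Q)*l + l = ((30 - 3)*Q)*l + l = (27*Q)*l + l = 27*Q*l + l = l + 27*Q*l)
37 + 5*v(4, -2) = 37 + 5*(-2*(1 + 27*4)) = 37 + 5*(-2*(1 + 108)) = 37 + 5*(-2*109) = 37 + 5*(-218) = 37 - 1090 = -1053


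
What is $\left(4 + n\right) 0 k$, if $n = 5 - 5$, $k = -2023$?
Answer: $0$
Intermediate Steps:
$n = 0$ ($n = 5 - 5 = 0$)
$\left(4 + n\right) 0 k = \left(4 + 0\right) 0 \left(-2023\right) = 4 \cdot 0 \left(-2023\right) = 0 \left(-2023\right) = 0$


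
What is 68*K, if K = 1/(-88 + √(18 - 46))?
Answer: -1496/1943 - 34*I*√7/1943 ≈ -0.76994 - 0.046297*I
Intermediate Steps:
K = 1/(-88 + 2*I*√7) (K = 1/(-88 + √(-28)) = 1/(-88 + 2*I*√7) ≈ -0.011323 - 0.00068084*I)
68*K = 68*(-22/1943 - I*√7/3886) = -1496/1943 - 34*I*√7/1943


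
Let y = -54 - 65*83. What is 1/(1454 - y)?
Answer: 1/6903 ≈ 0.00014486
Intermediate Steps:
y = -5449 (y = -54 - 5395 = -5449)
1/(1454 - y) = 1/(1454 - 1*(-5449)) = 1/(1454 + 5449) = 1/6903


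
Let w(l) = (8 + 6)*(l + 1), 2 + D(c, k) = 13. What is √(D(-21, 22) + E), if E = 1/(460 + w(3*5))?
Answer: 5*√5719/114 ≈ 3.3168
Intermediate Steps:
D(c, k) = 11 (D(c, k) = -2 + 13 = 11)
w(l) = 14 + 14*l (w(l) = 14*(1 + l) = 14 + 14*l)
E = 1/684 (E = 1/(460 + (14 + 14*(3*5))) = 1/(460 + (14 + 14*15)) = 1/(460 + (14 + 210)) = 1/(460 + 224) = 1/684 ≈ 0.0014620)
√(D(-21, 22) + E) = √(11 + 1/684) = √(7525/684) = 5*√5719/114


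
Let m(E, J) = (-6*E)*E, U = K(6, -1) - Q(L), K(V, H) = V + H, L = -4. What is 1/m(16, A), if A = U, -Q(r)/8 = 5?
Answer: -1/1536 ≈ -0.00065104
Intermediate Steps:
Q(r) = -40 (Q(r) = -8*5 = -40)
K(V, H) = H + V
U = 45 (U = (-1 + 6) - 1*(-40) = 5 + 40 = 45)
A = 45
m(E, J) = -6*E²
1/m(16, A) = 1/(-6*16²) = 1/(-6*256) = 1/(-1536) = -1/1536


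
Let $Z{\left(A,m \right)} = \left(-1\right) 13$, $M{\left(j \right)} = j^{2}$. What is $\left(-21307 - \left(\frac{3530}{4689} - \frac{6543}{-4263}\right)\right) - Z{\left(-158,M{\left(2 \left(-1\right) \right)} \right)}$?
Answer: $- \frac{141898634125}{6663069} \approx -21296.0$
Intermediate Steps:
$Z{\left(A,m \right)} = -13$
$\left(-21307 - \left(\frac{3530}{4689} - \frac{6543}{-4263}\right)\right) - Z{\left(-158,M{\left(2 \left(-1\right) \right)} \right)} = \left(-21307 - \left(\frac{3530}{4689} - \frac{6543}{-4263}\right)\right) - -13 = \left(-21307 - \left(3530 \cdot \frac{1}{4689} - - \frac{2181}{1421}\right)\right) + 13 = \left(-21307 - \left(\frac{3530}{4689} + \frac{2181}{1421}\right)\right) + 13 = \left(-21307 - \frac{15242839}{6663069}\right) + 13 = - \frac{141985254022}{6663069} + 13 = - \frac{141898634125}{6663069}$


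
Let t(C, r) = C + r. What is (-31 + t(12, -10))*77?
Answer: -2233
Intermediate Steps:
(-31 + t(12, -10))*77 = (-31 + (12 - 10))*77 = (-31 + 2)*77 = -29*77 = -2233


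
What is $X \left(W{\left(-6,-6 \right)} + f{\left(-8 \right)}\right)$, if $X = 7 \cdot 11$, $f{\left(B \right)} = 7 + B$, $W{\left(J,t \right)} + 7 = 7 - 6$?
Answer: $-539$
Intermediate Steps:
$W{\left(J,t \right)} = -6$ ($W{\left(J,t \right)} = -7 + \left(7 - 6\right) = -7 + 1 = -6$)
$X = 77$
$X \left(W{\left(-6,-6 \right)} + f{\left(-8 \right)}\right) = 77 \left(-6 + \left(7 - 8\right)\right) = 77 \left(-6 - 1\right) = 77 \left(-7\right) = -539$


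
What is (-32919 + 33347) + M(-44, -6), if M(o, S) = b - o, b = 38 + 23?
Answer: 533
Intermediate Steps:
b = 61
M(o, S) = 61 - o
(-32919 + 33347) + M(-44, -6) = (-32919 + 33347) + (61 - 1*(-44)) = 428 + (61 + 44) = 428 + 105 = 533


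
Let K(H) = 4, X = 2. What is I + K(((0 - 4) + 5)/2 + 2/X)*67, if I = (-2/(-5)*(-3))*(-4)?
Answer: 1364/5 ≈ 272.80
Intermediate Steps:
I = 24/5 (I = (-2*(-1/5)*(-3))*(-4) = ((2/5)*(-3))*(-4) = -6/5*(-4) = 24/5 ≈ 4.8000)
I + K(((0 - 4) + 5)/2 + 2/X)*67 = 24/5 + 4*67 = 24/5 + 268 = 1364/5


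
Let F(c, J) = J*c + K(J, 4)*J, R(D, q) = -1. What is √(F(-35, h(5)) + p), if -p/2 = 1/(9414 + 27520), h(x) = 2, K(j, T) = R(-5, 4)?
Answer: 5*I*√982167395/18467 ≈ 8.4853*I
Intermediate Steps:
K(j, T) = -1
F(c, J) = -J + J*c (F(c, J) = J*c - J = -J + J*c)
p = -1/18467 (p = -2/(9414 + 27520) = -2/36934 = -2*1/36934 = -1/18467 ≈ -5.4151e-5)
√(F(-35, h(5)) + p) = √(2*(-1 - 35) - 1/18467) = √(2*(-36) - 1/18467) = √(-72 - 1/18467) = √(-1329625/18467) = 5*I*√982167395/18467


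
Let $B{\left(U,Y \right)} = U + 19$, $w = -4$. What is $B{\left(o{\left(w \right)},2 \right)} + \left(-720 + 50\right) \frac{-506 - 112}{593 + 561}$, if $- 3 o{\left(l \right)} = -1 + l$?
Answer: $\frac{656864}{1731} \approx 379.47$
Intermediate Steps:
$o{\left(l \right)} = \frac{1}{3} - \frac{l}{3}$ ($o{\left(l \right)} = - \frac{-1 + l}{3} = \frac{1}{3} - \frac{l}{3}$)
$B{\left(U,Y \right)} = 19 + U$
$B{\left(o{\left(w \right)},2 \right)} + \left(-720 + 50\right) \frac{-506 - 112}{593 + 561} = \left(19 + \left(\frac{1}{3} - - \frac{4}{3}\right)\right) + \left(-720 + 50\right) \frac{-506 - 112}{593 + 561} = \left(19 + \left(\frac{1}{3} + \frac{4}{3}\right)\right) - 670 \left(- \frac{618}{1154}\right) = \left(19 + \frac{5}{3}\right) - 670 \left(\left(-618\right) \frac{1}{1154}\right) = \frac{62}{3} - - \frac{207030}{577} = \frac{62}{3} + \frac{207030}{577} = \frac{656864}{1731}$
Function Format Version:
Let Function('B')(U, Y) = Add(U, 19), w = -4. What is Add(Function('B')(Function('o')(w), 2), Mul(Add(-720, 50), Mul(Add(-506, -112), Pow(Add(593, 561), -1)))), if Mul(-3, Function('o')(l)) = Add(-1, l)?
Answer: Rational(656864, 1731) ≈ 379.47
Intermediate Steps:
Function('o')(l) = Add(Rational(1, 3), Mul(Rational(-1, 3), l)) (Function('o')(l) = Mul(Rational(-1, 3), Add(-1, l)) = Add(Rational(1, 3), Mul(Rational(-1, 3), l)))
Function('B')(U, Y) = Add(19, U)
Add(Function('B')(Function('o')(w), 2), Mul(Add(-720, 50), Mul(Add(-506, -112), Pow(Add(593, 561), -1)))) = Add(Add(19, Add(Rational(1, 3), Mul(Rational(-1, 3), -4))), Mul(Add(-720, 50), Mul(Add(-506, -112), Pow(Add(593, 561), -1)))) = Add(Add(19, Add(Rational(1, 3), Rational(4, 3))), Mul(-670, Mul(-618, Pow(1154, -1)))) = Add(Add(19, Rational(5, 3)), Mul(-670, Mul(-618, Rational(1, 1154)))) = Add(Rational(62, 3), Mul(-670, Rational(-309, 577))) = Add(Rational(62, 3), Rational(207030, 577)) = Rational(656864, 1731)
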